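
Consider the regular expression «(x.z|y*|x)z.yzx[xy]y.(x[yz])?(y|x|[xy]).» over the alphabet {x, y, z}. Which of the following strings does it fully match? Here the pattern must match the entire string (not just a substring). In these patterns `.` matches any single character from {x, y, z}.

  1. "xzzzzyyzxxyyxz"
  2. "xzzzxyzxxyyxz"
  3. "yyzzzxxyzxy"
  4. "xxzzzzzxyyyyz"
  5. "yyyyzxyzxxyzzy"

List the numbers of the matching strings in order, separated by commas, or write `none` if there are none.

1 → no match
2 → match
3 → no match
4 → no match
5 → no match

2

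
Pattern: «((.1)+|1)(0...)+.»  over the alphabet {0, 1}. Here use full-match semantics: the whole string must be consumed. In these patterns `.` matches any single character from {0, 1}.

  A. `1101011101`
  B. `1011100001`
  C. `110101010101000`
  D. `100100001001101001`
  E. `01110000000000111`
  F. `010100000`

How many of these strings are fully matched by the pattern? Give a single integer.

A → no match
B → match
C → match
D → match
E → match
F → match
Total matched: 5

5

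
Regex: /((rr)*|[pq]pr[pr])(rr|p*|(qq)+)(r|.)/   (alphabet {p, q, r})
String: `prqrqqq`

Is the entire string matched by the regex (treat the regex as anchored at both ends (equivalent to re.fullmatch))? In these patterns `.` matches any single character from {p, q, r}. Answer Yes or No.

No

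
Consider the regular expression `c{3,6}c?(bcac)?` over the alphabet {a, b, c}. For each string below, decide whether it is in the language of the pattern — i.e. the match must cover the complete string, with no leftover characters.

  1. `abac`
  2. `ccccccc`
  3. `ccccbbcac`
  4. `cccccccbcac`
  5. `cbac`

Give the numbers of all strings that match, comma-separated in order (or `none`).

2, 4

1 → no match — must start with `c`
2 → match
3 → no match
4 → match
5 → no match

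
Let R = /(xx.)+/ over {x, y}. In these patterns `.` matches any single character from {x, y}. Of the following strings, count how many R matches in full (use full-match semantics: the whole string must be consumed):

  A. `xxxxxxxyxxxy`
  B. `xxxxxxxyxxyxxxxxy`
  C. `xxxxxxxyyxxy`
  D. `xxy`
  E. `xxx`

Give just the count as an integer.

A. `xxxxxxxyxxxy` → no match
B → no match
C. `xxxxxxxyyxxy` → no match
D. `xxy` → match
E. `xxx` → match
Total matched: 2

2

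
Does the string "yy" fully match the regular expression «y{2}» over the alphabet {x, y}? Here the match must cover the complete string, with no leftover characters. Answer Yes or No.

Yes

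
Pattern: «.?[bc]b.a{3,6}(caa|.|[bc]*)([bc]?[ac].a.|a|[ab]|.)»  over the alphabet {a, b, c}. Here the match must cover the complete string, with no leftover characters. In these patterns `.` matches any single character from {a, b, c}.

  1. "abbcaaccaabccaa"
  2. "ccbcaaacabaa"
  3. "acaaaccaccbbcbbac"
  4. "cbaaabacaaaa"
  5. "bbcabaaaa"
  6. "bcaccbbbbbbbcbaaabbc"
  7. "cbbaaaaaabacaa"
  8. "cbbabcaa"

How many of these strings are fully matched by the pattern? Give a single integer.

2

1 → no match
2. "ccbcaaacabaa" → match
3 → no match
4. "cbaaabacaaaa" → no match
5. "bbcabaaaa" → no match
6 → no match
7 → match
8. "cbbabcaa" → no match
Total matched: 2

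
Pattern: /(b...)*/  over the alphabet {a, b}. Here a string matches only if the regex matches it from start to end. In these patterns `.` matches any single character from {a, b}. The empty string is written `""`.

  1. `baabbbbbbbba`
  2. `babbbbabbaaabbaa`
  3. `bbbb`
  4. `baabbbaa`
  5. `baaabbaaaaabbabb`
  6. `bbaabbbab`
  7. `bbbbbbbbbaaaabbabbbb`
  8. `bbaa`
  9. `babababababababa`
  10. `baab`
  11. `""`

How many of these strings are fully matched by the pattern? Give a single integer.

8

1 → match
2 → match
3 → match
4 → match
5 → no match
6 → no match
7 → no match
8 → match
9 → match
10 → match
11 → match
Total matched: 8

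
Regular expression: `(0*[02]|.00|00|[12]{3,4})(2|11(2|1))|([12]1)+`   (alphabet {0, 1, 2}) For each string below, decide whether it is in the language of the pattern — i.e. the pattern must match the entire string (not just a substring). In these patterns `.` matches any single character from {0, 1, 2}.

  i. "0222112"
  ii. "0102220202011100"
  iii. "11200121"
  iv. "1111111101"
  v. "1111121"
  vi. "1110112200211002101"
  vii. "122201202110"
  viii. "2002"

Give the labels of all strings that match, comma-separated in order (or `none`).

i → no match
ii → no match
iii → no match
iv → no match
v → no match
vi → no match
vii → no match
viii → match

viii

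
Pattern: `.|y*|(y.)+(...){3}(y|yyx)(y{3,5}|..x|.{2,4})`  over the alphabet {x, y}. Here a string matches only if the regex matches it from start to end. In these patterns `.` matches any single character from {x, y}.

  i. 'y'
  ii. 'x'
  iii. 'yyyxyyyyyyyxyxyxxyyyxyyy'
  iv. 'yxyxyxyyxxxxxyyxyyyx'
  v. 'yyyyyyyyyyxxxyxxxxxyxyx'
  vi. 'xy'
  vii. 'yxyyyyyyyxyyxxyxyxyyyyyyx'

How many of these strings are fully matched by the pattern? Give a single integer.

i. 'y' → match
ii. 'x' → match
iii → match
iv → match
v → match
vi. 'xy' → no match
vii → match
Total matched: 6

6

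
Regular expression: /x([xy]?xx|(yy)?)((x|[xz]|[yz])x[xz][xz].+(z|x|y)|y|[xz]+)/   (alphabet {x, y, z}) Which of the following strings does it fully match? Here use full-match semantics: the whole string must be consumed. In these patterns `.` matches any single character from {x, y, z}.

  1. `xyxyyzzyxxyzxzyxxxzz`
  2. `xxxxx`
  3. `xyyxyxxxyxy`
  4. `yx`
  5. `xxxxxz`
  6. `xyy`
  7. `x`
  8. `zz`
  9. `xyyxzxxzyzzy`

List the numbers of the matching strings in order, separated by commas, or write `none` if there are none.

2, 5

1 → no match
2 → match
3 → no match
4 → no match — must start with `x`
5 → match
6 → no match
7 → no match
8 → no match — must start with `x`
9 → no match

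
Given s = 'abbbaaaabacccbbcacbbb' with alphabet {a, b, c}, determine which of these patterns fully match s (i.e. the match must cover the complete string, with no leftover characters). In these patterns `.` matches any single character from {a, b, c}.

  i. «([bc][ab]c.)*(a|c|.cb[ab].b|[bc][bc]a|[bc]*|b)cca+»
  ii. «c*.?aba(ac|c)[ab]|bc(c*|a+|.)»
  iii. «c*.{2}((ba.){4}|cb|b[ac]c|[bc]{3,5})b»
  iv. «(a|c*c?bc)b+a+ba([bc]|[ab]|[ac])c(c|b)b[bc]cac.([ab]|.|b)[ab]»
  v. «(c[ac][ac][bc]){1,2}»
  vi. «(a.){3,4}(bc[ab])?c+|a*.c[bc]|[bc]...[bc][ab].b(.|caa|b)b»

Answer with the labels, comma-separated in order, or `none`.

iv

i → no match — must end with 'a'
ii → no match
iii → no match
iv → match
v → no match — must start with 'c'
vi → no match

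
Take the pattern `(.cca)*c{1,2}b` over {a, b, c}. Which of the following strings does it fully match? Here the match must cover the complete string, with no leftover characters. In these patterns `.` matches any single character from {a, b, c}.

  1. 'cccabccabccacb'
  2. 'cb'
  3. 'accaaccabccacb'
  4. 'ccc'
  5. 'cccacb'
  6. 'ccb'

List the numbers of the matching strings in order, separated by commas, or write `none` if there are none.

1, 2, 3, 5, 6

1 → match
2 → match
3 → match
4 → no match — must end with 'cb'
5 → match
6 → match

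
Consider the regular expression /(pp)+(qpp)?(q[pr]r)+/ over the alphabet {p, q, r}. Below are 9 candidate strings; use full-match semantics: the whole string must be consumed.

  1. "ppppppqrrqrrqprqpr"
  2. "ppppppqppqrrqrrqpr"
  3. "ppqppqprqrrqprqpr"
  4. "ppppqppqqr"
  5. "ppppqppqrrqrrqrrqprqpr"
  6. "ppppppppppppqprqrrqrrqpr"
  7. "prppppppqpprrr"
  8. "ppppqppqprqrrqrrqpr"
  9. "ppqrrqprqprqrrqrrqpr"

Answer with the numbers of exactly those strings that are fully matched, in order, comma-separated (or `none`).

1, 2, 3, 5, 6, 8, 9

1 → match
2 → match
3 → match
4 → no match
5 → match
6 → match
7 → no match — must start with "pp"
8 → match
9 → match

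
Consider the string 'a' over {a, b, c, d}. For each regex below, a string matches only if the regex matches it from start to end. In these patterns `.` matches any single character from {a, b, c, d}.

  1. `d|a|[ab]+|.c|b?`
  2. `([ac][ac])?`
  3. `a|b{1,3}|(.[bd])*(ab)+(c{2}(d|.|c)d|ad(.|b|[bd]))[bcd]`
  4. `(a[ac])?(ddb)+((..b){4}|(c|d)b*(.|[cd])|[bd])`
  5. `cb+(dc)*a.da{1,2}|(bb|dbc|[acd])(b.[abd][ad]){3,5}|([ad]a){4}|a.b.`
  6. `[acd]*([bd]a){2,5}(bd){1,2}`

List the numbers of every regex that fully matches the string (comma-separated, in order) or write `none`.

1 → match
2 → no match
3 → match
4 → no match
5 → no match
6 → no match — must end with 'bd'

1, 3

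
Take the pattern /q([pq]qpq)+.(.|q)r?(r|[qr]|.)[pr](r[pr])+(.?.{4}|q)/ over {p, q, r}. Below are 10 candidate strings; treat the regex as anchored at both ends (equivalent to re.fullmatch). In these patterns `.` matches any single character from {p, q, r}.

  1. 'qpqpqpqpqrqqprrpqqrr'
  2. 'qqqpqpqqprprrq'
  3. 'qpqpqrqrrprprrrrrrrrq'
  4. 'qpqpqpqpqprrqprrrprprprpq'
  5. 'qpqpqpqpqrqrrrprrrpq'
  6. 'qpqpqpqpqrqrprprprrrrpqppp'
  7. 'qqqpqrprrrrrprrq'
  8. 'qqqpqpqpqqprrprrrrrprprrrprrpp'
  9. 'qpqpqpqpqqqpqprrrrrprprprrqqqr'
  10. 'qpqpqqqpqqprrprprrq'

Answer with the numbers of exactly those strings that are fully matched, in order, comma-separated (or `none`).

1 → match
2 → match
3 → match
4 → match
5 → match
6 → match
7 → match
8 → match
9 → match
10 → match

1, 2, 3, 4, 5, 6, 7, 8, 9, 10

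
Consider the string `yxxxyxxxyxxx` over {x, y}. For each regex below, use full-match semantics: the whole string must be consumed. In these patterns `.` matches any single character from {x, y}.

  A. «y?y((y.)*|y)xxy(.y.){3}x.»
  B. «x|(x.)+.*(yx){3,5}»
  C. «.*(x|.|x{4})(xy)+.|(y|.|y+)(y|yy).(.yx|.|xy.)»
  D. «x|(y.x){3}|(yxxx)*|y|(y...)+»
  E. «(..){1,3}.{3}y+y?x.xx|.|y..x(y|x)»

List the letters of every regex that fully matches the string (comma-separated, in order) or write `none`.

A → no match
B → no match — must start with `x`
C → no match
D → match
E → no match

D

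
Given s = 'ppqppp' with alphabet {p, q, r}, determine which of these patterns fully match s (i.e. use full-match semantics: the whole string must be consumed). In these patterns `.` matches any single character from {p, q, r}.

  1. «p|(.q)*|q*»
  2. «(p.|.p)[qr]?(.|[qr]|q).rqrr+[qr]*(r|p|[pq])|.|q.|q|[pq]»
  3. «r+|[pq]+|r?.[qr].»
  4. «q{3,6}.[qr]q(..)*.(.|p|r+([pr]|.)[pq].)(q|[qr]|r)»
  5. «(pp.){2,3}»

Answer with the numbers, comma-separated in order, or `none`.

1 → no match
2 → no match
3 → match
4 → no match — must start with 'q'
5 → match

3, 5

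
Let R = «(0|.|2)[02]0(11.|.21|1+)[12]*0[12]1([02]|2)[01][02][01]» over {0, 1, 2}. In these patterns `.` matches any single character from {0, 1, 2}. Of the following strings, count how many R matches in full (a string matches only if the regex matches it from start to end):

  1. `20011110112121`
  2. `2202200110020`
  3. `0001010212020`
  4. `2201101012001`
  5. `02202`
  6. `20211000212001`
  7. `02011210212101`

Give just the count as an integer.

2

1 → match
2 → no match
3 → no match
4 → no match
5 → no match
6 → no match
7 → match
Total matched: 2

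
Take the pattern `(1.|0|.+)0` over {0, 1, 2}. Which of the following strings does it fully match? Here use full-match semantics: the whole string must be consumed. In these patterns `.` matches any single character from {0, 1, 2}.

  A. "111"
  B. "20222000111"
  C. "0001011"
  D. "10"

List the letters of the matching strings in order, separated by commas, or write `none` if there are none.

A. "111" → no match — must end with "0"
B. "20222000111" → no match — must end with "0"
C. "0001011" → no match — must end with "0"
D. "10" → match

D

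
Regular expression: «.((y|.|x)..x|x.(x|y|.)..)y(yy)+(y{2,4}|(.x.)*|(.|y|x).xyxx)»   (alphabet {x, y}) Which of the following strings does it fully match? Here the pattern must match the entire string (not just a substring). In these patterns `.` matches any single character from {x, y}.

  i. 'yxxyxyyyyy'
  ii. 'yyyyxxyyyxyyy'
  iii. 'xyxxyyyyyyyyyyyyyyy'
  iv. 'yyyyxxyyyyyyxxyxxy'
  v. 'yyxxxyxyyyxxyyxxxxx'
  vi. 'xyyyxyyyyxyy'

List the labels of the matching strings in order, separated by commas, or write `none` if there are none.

i → match
ii → no match
iii → no match
iv → no match
v → no match
vi → no match

i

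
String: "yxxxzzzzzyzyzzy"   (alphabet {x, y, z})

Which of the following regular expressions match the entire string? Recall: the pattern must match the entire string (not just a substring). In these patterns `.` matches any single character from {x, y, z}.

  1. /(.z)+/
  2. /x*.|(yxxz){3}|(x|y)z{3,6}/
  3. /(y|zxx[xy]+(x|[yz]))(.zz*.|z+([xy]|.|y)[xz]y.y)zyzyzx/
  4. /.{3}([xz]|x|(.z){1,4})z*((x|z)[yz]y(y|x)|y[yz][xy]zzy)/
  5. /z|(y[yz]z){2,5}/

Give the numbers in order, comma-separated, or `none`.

1 → no match — must end with "z"
2 → no match
3 → no match — must end with "zyzyzx"
4 → match
5 → no match — must end with "z"

4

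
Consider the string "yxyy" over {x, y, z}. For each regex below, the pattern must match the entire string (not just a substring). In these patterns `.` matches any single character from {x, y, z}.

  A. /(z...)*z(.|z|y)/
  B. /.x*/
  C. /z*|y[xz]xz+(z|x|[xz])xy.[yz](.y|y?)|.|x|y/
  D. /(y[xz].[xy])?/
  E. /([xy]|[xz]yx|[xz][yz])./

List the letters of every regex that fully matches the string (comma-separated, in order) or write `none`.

A → no match
B → no match
C → no match
D → match
E → no match

D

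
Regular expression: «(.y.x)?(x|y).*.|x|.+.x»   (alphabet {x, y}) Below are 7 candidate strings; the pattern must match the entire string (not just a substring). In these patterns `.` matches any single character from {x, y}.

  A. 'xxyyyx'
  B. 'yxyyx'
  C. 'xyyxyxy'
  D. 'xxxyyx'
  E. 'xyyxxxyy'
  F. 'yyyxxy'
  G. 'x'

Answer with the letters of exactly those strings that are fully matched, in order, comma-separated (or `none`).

A. 'xxyyyx' → match
B. 'yxyyx' → match
C. 'xyyxyxy' → match
D. 'xxxyyx' → match
E. 'xyyxxxyy' → match
F. 'yyyxxy' → match
G. 'x' → match

A, B, C, D, E, F, G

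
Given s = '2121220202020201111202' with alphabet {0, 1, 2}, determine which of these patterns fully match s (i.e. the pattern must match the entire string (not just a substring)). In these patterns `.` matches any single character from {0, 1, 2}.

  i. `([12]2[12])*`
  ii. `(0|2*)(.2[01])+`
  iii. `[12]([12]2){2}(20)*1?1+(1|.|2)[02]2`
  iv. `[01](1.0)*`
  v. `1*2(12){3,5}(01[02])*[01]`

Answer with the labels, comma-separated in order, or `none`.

i → no match
ii → no match
iii → match
iv → no match
v → no match

iii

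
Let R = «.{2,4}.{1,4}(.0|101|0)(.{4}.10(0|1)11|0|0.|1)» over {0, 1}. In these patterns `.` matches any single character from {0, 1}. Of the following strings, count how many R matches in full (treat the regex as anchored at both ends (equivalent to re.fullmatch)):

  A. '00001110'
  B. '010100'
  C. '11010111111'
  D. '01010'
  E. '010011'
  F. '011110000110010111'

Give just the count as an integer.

2

A → no match
B → match
C → no match
D → no match
E → no match
F → match
Total matched: 2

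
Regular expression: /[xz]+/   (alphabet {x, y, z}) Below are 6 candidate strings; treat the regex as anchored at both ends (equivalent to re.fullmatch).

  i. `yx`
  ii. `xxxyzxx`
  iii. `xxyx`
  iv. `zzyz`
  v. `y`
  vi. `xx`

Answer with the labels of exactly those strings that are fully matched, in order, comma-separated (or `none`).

vi

i → no match
ii → no match
iii → no match
iv → no match
v → no match
vi → match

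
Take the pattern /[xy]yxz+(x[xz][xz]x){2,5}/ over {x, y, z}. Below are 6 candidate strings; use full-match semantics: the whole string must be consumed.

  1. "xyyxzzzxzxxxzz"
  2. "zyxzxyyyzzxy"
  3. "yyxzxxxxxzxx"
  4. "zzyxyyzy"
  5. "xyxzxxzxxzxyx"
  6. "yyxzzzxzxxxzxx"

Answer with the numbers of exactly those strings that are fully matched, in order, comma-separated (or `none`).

1 → no match — must end with "x"
2. "zyxzxyyyzzxy" → no match — must end with "x"
3. "yyxzxxxxxzxx" → match
4. "zzyxyyzy" → no match — must end with "x"
5 → no match
6 → match

3, 6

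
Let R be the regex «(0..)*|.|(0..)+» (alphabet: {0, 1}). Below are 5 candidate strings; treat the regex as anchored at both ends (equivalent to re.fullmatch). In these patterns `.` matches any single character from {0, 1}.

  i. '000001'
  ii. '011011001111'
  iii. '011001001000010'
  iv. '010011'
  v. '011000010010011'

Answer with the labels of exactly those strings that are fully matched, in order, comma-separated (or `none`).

i → match
ii → no match
iii → match
iv → match
v → match

i, iii, iv, v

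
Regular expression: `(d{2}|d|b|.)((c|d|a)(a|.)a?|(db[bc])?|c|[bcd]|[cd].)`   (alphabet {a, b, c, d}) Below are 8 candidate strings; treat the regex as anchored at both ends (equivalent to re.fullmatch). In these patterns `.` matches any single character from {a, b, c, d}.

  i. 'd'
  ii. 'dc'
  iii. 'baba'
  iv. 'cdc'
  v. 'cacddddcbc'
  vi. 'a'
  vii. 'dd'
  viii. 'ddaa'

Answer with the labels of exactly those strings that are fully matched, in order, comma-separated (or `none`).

i → match
ii → match
iii → match
iv → match
v → no match
vi → match
vii → match
viii → match

i, ii, iii, iv, vi, vii, viii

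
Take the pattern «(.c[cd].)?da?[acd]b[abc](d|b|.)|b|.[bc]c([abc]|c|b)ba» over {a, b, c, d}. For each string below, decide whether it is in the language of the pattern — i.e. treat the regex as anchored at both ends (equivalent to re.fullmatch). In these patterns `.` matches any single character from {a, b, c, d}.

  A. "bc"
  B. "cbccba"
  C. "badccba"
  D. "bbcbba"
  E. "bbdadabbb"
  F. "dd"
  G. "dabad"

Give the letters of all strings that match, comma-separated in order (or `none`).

B, D, G

A → no match
B → match
C → no match
D → match
E → no match
F → no match
G → match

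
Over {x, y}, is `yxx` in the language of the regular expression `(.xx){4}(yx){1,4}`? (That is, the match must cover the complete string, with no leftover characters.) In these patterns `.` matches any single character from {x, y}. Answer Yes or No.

Every match must end with `yx`, but `yxx` does not.

No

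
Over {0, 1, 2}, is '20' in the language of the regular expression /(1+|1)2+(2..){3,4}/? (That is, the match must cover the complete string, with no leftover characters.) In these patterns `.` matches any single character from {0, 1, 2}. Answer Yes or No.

No

Every match must start with '1', but '20' does not.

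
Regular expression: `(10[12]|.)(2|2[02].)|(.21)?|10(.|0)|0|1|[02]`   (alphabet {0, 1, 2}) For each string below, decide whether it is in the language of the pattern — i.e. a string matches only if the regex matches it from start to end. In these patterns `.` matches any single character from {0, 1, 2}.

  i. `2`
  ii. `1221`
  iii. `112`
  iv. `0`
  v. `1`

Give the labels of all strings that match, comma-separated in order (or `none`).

i, ii, iv, v

i. `2` → match
ii. `1221` → match
iii. `112` → no match
iv. `0` → match
v. `1` → match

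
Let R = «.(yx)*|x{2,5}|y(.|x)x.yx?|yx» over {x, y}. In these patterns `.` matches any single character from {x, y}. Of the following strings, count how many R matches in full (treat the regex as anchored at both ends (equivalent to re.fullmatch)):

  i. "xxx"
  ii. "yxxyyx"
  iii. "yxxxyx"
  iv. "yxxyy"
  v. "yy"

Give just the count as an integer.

4

i → match
ii → match
iii → match
iv → match
v → no match
Total matched: 4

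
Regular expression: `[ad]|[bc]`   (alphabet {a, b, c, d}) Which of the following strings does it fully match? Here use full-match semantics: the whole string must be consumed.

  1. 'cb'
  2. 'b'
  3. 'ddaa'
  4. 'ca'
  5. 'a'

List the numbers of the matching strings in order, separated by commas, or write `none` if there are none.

1. 'cb' → no match
2. 'b' → match
3. 'ddaa' → no match
4. 'ca' → no match
5. 'a' → match

2, 5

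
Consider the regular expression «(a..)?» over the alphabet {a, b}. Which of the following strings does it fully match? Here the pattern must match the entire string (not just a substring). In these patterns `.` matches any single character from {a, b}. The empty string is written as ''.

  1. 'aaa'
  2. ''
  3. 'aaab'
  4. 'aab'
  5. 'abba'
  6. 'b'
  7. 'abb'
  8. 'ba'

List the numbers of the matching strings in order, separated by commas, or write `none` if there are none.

1 → match
2 → match
3 → no match
4 → match
5 → no match
6 → no match
7 → match
8 → no match

1, 2, 4, 7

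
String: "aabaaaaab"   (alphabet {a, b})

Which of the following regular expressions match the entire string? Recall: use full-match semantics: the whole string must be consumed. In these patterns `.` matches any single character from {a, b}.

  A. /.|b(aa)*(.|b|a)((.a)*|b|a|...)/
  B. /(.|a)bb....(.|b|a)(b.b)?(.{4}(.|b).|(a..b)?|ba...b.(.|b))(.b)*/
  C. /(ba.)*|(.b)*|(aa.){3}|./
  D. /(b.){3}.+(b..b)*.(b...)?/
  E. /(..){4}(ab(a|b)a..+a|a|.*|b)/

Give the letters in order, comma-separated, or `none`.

A → no match
B → no match
C → match
D → no match — must start with "b"
E → match

C, E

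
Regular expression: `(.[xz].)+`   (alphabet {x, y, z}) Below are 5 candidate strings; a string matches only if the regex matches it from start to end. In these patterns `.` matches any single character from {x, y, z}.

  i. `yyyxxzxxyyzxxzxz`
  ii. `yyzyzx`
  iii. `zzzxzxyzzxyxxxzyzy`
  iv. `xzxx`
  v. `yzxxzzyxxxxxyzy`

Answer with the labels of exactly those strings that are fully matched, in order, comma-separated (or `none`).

v

i → no match
ii → no match
iii → no match
iv → no match
v → match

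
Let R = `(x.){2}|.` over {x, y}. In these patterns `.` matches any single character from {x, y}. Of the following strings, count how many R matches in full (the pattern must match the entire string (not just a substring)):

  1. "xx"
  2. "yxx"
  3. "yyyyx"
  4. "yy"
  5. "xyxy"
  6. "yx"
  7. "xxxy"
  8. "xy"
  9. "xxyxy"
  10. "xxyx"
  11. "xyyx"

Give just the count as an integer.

2

1. "xx" → no match
2. "yxx" → no match
3. "yyyyx" → no match
4. "yy" → no match
5. "xyxy" → match
6. "yx" → no match
7. "xxxy" → match
8. "xy" → no match
9. "xxyxy" → no match
10. "xxyx" → no match
11. "xyyx" → no match
Total matched: 2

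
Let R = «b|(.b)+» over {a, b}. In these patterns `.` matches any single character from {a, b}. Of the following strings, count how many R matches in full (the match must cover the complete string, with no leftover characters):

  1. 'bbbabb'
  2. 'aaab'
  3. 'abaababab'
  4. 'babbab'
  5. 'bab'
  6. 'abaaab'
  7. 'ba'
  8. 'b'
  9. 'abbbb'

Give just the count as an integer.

1

1 → no match
2 → no match
3 → no match
4 → no match
5 → no match
6 → no match
7 → no match — must end with 'b'
8 → match
9 → no match
Total matched: 1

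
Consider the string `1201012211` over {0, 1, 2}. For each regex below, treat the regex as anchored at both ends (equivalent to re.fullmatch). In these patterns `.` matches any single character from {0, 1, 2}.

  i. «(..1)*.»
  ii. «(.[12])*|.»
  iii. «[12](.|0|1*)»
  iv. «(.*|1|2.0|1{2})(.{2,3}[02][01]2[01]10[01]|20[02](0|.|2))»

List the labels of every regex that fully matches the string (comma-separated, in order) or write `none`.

i → no match
ii → match
iii → no match
iv → no match

ii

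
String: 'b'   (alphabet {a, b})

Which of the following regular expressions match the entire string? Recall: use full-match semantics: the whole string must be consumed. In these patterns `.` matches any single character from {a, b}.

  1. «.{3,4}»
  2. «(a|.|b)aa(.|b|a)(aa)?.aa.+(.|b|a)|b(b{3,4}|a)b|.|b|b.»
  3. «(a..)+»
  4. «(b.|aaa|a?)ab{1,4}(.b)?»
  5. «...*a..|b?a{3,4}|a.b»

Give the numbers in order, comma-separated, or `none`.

1 → no match
2 → match
3 → no match — must start with 'a'
4 → no match
5 → no match

2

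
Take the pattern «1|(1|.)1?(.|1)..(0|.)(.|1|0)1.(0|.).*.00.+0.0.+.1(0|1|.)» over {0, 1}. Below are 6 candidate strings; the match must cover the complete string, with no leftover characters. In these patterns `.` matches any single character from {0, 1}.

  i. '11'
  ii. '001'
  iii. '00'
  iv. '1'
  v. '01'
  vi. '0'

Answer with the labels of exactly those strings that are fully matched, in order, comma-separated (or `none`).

iv

i → no match
ii → no match
iii → no match
iv → match
v → no match
vi → no match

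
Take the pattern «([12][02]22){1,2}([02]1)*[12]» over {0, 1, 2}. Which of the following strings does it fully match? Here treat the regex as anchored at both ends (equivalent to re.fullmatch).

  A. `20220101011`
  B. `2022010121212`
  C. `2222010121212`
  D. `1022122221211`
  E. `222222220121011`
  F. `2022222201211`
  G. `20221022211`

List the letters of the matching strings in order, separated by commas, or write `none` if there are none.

A → match
B → match
C → match
D → match
E → match
F → match
G → match

A, B, C, D, E, F, G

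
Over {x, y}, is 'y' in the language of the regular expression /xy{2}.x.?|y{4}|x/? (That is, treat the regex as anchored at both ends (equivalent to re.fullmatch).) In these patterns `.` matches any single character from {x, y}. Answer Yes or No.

No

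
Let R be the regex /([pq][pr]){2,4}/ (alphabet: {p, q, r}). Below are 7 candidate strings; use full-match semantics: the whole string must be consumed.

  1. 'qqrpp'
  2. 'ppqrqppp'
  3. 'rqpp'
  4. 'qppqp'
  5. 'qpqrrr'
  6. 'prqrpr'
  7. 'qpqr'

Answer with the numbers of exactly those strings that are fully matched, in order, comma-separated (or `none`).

2, 6, 7

1 → no match
2 → match
3 → no match
4 → no match
5 → no match
6 → match
7 → match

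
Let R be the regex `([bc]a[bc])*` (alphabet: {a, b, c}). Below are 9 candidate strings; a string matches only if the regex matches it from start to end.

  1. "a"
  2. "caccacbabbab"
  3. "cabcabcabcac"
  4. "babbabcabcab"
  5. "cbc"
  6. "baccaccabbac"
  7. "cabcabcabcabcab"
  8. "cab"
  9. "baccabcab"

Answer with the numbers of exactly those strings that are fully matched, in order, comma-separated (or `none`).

1. "a" → no match
2. "caccacbabbab" → match
3. "cabcabcabcac" → match
4. "babbabcabcab" → match
5. "cbc" → no match
6. "baccaccabbac" → match
7 → match
8. "cab" → match
9. "baccabcab" → match

2, 3, 4, 6, 7, 8, 9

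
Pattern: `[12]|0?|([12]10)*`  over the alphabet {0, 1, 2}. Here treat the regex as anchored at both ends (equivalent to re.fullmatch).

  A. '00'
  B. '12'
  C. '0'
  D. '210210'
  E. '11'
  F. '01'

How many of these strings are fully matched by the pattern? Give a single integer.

A. '00' → no match
B. '12' → no match
C. '0' → match
D. '210210' → match
E. '11' → no match
F. '01' → no match
Total matched: 2

2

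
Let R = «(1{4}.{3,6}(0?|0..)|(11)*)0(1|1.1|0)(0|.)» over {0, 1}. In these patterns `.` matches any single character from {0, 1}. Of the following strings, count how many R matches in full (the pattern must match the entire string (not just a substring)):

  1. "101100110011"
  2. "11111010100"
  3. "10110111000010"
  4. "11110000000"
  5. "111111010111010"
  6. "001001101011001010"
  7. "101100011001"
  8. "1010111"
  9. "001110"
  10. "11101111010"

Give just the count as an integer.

1

1 → no match
2 → no match
3 → no match
4 → match
5 → no match
6 → no match
7 → no match
8 → no match
9 → no match
10 → no match
Total matched: 1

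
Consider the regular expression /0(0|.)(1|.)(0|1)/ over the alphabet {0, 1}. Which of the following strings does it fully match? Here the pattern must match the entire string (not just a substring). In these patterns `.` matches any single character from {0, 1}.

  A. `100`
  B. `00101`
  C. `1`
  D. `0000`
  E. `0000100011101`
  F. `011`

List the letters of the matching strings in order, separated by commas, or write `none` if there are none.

D

A → no match — must start with `0`
B → no match
C → no match — must start with `0`
D → match
E → no match
F → no match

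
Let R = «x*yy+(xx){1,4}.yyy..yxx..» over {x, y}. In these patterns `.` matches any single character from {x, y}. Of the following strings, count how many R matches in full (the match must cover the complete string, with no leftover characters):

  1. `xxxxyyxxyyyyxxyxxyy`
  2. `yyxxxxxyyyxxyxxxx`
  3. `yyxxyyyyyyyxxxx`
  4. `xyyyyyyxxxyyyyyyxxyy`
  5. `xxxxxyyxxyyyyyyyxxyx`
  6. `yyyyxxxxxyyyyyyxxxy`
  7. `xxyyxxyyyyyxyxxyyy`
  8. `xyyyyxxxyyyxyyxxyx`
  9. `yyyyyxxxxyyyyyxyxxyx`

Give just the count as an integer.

8

1 → match
2 → match
3 → match
4 → match
5 → match
6 → match
7 → no match
8 → match
9 → match
Total matched: 8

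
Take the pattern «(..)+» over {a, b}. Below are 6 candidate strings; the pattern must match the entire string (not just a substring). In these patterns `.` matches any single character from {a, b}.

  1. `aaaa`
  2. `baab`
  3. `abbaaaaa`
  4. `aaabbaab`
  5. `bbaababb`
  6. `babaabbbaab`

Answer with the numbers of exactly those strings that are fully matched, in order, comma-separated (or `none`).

1, 2, 3, 4, 5

1. `aaaa` → match
2. `baab` → match
3. `abbaaaaa` → match
4. `aaabbaab` → match
5. `bbaababb` → match
6. `babaabbbaab` → no match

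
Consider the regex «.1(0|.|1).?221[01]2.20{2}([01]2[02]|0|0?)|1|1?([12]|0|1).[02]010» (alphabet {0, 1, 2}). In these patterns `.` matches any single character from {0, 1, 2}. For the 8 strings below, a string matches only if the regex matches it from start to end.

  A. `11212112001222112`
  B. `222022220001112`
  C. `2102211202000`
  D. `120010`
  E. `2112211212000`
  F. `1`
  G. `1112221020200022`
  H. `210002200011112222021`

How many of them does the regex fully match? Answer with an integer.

A → no match
B → no match
C → match
D → match
E → match
F → match
G → match
H → no match
Total matched: 5

5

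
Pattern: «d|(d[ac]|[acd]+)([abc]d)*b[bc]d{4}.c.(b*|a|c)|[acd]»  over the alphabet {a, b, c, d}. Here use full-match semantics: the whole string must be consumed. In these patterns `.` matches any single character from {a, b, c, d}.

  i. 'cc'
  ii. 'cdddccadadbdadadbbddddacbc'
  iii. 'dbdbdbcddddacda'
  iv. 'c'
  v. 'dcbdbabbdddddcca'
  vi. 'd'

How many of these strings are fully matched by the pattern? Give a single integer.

4

i → no match
ii → match
iii → match
iv → match
v → no match
vi → match
Total matched: 4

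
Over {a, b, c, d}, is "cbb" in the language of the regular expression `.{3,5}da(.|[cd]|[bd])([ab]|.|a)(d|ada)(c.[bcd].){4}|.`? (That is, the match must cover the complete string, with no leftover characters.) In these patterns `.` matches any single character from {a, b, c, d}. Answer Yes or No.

No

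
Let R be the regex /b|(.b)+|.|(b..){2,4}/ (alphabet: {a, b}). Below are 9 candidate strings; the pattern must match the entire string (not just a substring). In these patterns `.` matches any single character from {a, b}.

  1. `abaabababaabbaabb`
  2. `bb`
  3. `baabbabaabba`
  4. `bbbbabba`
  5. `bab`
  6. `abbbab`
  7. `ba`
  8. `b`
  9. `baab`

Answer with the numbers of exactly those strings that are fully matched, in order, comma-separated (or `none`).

1 → no match
2. `bb` → match
3. `baabbabaabba` → match
4. `bbbbabba` → no match
5. `bab` → no match
6. `abbbab` → match
7. `ba` → no match
8. `b` → match
9. `baab` → no match

2, 3, 6, 8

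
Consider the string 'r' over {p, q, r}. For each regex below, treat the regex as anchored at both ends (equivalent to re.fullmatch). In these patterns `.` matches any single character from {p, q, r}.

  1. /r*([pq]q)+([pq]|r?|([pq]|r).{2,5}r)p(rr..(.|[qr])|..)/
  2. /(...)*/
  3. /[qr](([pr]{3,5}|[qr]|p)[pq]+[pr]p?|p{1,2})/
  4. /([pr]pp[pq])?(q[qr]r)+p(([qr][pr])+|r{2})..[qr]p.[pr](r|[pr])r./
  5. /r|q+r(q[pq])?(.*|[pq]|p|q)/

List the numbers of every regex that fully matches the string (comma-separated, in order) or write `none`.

5

1 → no match
2 → no match
3 → no match
4 → no match
5 → match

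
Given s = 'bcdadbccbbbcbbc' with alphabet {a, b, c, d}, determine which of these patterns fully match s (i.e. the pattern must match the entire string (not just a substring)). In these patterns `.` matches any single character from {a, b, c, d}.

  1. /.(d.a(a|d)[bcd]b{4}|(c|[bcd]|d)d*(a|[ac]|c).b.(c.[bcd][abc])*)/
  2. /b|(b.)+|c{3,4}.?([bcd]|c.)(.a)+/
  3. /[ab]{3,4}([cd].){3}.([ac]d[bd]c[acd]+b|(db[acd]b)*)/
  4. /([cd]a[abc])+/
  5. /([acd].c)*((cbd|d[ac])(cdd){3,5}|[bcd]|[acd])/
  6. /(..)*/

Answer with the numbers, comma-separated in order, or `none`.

1 → match
2 → no match
3 → no match
4 → no match
5 → no match
6 → no match

1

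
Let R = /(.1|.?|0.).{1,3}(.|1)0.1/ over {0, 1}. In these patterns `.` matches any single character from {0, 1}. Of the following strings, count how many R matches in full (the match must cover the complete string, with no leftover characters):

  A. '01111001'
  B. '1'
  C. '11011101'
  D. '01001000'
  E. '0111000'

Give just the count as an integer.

1

A → match
B → no match
C → no match
D → no match — must end with '1'
E → no match — must end with '1'
Total matched: 1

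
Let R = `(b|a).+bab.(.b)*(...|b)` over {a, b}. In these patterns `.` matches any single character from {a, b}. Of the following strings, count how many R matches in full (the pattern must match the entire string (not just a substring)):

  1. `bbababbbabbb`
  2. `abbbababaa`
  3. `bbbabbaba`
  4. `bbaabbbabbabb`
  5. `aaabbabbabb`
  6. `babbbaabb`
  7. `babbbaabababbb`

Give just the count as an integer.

6

1 → match
2 → match
3 → match
4 → match
5 → match
6 → no match
7 → match
Total matched: 6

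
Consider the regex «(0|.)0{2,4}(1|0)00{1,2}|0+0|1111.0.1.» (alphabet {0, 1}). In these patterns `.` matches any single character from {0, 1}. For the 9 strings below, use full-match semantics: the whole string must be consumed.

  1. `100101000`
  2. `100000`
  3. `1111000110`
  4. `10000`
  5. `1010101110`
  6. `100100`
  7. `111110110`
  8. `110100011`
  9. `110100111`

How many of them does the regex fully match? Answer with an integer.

3

1. `100101000` → no match
2. `100000` → match
3. `1111000110` → no match
4. `10000` → no match
5. `1010101110` → no match
6. `100100` → match
7. `111110110` → match
8. `110100011` → no match
9. `110100111` → no match
Total matched: 3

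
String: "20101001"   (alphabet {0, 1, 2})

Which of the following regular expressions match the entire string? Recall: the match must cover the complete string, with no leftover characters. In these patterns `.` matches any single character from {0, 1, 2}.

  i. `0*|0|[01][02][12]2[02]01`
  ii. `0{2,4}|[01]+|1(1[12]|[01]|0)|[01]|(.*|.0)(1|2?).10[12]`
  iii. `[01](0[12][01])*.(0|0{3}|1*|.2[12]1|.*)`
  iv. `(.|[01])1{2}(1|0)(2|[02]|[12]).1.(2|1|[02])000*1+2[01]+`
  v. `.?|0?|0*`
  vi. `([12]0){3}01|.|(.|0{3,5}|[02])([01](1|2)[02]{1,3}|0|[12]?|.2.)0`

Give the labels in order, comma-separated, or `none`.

vi

i → no match
ii → no match
iii → no match
iv → no match
v → no match
vi → match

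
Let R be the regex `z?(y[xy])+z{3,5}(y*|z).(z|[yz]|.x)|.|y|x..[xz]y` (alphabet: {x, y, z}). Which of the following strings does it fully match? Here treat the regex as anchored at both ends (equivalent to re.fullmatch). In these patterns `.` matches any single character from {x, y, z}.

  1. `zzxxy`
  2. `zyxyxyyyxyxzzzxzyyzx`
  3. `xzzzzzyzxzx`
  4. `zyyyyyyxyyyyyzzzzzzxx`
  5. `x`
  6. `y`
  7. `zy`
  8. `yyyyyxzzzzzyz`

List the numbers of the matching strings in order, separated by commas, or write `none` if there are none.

1. `zzxxy` → no match
2 → no match
3. `xzzzzzyzxzx` → no match
4 → no match
5. `x` → match
6. `y` → match
7. `zy` → no match
8 → match

5, 6, 8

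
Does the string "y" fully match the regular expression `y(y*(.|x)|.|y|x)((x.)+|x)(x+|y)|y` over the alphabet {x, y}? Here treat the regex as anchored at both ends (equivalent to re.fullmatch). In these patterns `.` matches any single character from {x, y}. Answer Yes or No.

Yes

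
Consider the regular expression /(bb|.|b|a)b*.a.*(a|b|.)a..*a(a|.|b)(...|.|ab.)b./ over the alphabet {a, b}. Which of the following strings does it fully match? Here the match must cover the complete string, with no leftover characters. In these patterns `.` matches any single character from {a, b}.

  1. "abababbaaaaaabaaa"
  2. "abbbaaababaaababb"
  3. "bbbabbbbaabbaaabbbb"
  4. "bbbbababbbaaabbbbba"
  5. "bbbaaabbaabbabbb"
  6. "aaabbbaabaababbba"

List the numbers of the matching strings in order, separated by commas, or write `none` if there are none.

1 → no match
2 → match
3 → match
4 → match
5 → match
6 → match

2, 3, 4, 5, 6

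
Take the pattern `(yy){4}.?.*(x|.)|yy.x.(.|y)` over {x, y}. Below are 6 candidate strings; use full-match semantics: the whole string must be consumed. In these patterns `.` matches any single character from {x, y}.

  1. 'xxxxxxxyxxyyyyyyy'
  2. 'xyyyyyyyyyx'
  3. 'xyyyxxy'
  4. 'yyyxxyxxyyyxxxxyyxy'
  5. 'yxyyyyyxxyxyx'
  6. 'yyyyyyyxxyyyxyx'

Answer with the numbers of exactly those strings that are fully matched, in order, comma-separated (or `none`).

none

1 → no match — must start with 'yy'
2 → no match — must start with 'yy'
3 → no match — must start with 'yy'
4 → no match
5 → no match — must start with 'yy'
6 → no match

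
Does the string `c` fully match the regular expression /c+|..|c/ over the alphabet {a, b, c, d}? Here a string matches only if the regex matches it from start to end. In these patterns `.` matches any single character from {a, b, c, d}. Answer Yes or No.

Yes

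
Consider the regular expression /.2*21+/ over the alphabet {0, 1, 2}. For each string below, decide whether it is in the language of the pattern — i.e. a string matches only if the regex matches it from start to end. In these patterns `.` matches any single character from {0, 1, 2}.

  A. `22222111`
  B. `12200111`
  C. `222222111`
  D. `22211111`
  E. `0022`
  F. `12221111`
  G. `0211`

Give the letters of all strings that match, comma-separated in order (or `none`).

A, C, D, F, G

A → match
B → no match
C → match
D → match
E → no match — must end with `1`
F → match
G → match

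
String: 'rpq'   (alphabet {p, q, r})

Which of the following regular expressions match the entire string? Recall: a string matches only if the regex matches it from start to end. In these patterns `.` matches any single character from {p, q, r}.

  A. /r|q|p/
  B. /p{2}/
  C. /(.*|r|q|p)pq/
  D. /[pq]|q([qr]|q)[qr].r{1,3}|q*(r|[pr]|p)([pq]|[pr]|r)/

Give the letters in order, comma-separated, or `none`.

C

A → no match
B → no match — must start with 'p'
C → match
D → no match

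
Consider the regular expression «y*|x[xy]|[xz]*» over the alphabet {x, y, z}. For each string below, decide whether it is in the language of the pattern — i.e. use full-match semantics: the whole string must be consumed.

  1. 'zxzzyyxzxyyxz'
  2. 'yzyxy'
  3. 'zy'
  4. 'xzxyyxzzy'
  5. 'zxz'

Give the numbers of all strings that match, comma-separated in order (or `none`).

1 → no match
2 → no match
3 → no match
4 → no match
5 → match

5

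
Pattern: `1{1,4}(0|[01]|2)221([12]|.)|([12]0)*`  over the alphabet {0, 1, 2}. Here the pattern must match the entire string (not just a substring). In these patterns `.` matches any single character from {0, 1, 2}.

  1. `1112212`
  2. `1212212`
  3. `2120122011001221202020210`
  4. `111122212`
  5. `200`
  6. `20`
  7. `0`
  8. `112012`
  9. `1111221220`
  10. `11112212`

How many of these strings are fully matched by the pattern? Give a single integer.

4

1 → match
2 → no match
3 → no match
4 → match
5 → no match
6 → match
7 → no match
8 → no match
9 → no match
10 → match
Total matched: 4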